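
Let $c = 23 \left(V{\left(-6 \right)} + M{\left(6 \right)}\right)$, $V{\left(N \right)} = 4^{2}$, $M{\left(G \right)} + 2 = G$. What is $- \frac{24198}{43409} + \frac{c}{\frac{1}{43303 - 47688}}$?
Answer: $- \frac{87560318098}{43409} \approx -2.0171 \cdot 10^{6}$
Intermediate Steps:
$M{\left(G \right)} = -2 + G$
$V{\left(N \right)} = 16$
$c = 460$ ($c = 23 \left(16 + \left(-2 + 6\right)\right) = 23 \left(16 + 4\right) = 23 \cdot 20 = 460$)
$- \frac{24198}{43409} + \frac{c}{\frac{1}{43303 - 47688}} = - \frac{24198}{43409} + \frac{460}{\frac{1}{43303 - 47688}} = \left(-24198\right) \frac{1}{43409} + \frac{460}{\frac{1}{-4385}} = - \frac{24198}{43409} + \frac{460}{- \frac{1}{4385}} = - \frac{24198}{43409} + 460 \left(-4385\right) = - \frac{24198}{43409} - 2017100 = - \frac{87560318098}{43409}$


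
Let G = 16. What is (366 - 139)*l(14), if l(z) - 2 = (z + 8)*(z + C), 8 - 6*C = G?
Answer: 191134/3 ≈ 63711.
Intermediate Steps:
C = -4/3 (C = 4/3 - ⅙*16 = 4/3 - 8/3 = -4/3 ≈ -1.3333)
l(z) = 2 + (8 + z)*(-4/3 + z) (l(z) = 2 + (z + 8)*(z - 4/3) = 2 + (8 + z)*(-4/3 + z))
(366 - 139)*l(14) = (366 - 139)*(-26/3 + 14² + (20/3)*14) = 227*(-26/3 + 196 + 280/3) = 227*(842/3) = 191134/3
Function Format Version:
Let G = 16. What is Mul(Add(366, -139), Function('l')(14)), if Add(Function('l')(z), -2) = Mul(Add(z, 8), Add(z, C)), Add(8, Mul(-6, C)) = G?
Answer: Rational(191134, 3) ≈ 63711.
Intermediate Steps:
C = Rational(-4, 3) (C = Add(Rational(4, 3), Mul(Rational(-1, 6), 16)) = Add(Rational(4, 3), Rational(-8, 3)) = Rational(-4, 3) ≈ -1.3333)
Function('l')(z) = Add(2, Mul(Add(8, z), Add(Rational(-4, 3), z))) (Function('l')(z) = Add(2, Mul(Add(z, 8), Add(z, Rational(-4, 3)))) = Add(2, Mul(Add(8, z), Add(Rational(-4, 3), z))))
Mul(Add(366, -139), Function('l')(14)) = Mul(Add(366, -139), Add(Rational(-26, 3), Pow(14, 2), Mul(Rational(20, 3), 14))) = Mul(227, Add(Rational(-26, 3), 196, Rational(280, 3))) = Mul(227, Rational(842, 3)) = Rational(191134, 3)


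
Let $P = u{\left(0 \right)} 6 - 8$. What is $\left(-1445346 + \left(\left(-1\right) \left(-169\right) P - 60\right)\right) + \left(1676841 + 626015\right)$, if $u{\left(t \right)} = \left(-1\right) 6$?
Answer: $850014$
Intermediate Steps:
$u{\left(t \right)} = -6$
$P = -44$ ($P = \left(-6\right) 6 - 8 = -36 - 8 = -44$)
$\left(-1445346 + \left(\left(-1\right) \left(-169\right) P - 60\right)\right) + \left(1676841 + 626015\right) = \left(-1445346 + \left(\left(-1\right) \left(-169\right) \left(-44\right) - 60\right)\right) + \left(1676841 + 626015\right) = \left(-1445346 + \left(169 \left(-44\right) - 60\right)\right) + 2302856 = \left(-1445346 - 7496\right) + 2302856 = -1452842 + 2302856 = 850014$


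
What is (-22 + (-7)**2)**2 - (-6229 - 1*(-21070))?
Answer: -14112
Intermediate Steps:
(-22 + (-7)**2)**2 - (-6229 - 1*(-21070)) = (-22 + 49)**2 - (-6229 + 21070) = 27**2 - 1*14841 = 729 - 14841 = -14112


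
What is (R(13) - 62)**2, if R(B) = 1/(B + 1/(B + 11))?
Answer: 375661924/97969 ≈ 3834.5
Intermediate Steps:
R(B) = 1/(B + 1/(11 + B))
(R(13) - 62)**2 = ((11 + 13)/(1 + 13**2 + 11*13) - 62)**2 = (24/(1 + 169 + 143) - 62)**2 = (24/313 - 62)**2 = (-19382/313)**2 = 375661924/97969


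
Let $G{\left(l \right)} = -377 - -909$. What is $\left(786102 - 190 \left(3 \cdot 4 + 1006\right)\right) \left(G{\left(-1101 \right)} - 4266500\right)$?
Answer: $-2528362446176$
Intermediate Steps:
$G{\left(l \right)} = 532$ ($G{\left(l \right)} = -377 + 909 = 532$)
$\left(786102 - 190 \left(3 \cdot 4 + 1006\right)\right) \left(G{\left(-1101 \right)} - 4266500\right) = \left(786102 - 190 \left(3 \cdot 4 + 1006\right)\right) \left(532 - 4266500\right) = \left(786102 - 190 \left(12 + 1006\right)\right) \left(-4265968\right) = \left(786102 - 193420\right) \left(-4265968\right) = 592682 \left(-4265968\right) = -2528362446176$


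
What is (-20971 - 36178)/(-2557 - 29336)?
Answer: 57149/31893 ≈ 1.7919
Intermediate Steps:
(-20971 - 36178)/(-2557 - 29336) = -57149/(-31893) = -57149*(-1/31893) = 57149/31893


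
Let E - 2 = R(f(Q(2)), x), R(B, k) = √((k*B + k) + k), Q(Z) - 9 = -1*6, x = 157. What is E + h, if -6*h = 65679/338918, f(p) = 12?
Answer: 1333779/677836 + √2198 ≈ 48.851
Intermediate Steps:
Q(Z) = 3 (Q(Z) = 9 - 1*6 = 9 - 6 = 3)
h = -21893/677836 (h = -21893/(2*338918) = -⅙*65679/338918 = -21893/677836 ≈ -0.032298)
R(B, k) = √(2*k + B*k) (R(B, k) = √((B*k + k) + k) = √((k + B*k) + k) = √(2*k + B*k))
E = 2 + √2198 (E = 2 + √(157*(2 + 12)) = 2 + √(157*14) = 2 + √2198 ≈ 48.883)
E + h = (2 + √2198) - 21893/677836 = 1333779/677836 + √2198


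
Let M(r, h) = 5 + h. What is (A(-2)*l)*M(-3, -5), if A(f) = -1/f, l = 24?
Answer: 0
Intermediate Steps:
(A(-2)*l)*M(-3, -5) = (-1/(-2)*24)*(5 - 5) = (-1*(-½)*24)*0 = ((½)*24)*0 = 12*0 = 0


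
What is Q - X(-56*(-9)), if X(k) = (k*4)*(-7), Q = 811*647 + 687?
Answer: 539516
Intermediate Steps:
Q = 525404 (Q = 524717 + 687 = 525404)
X(k) = -28*k (X(k) = (4*k)*(-7) = -28*k)
Q - X(-56*(-9)) = 525404 - (-28)*(-56*(-9)) = 525404 - (-28)*504 = 525404 - 1*(-14112) = 525404 + 14112 = 539516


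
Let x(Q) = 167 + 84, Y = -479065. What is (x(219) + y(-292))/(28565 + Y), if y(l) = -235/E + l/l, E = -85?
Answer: -4331/7658500 ≈ -0.00056552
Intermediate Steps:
y(l) = 64/17 (y(l) = -235/(-85) + l/l = -235*(-1/85) + 1 = 47/17 + 1 = 64/17)
x(Q) = 251
(x(219) + y(-292))/(28565 + Y) = (251 + 64/17)/(28565 - 479065) = (4331/17)/(-450500) = (4331/17)*(-1/450500) = -4331/7658500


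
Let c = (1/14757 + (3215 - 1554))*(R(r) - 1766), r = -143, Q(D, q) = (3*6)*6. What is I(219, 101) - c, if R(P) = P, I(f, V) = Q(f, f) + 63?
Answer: 46794744049/14757 ≈ 3.1710e+6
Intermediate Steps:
Q(D, q) = 108 (Q(D, q) = 18*6 = 108)
I(f, V) = 171 (I(f, V) = 108 + 63 = 171)
c = -46792220602/14757 (c = (1/14757 + (3215 - 1554))*(-143 - 1766) = (1/14757 + 1661)*(-1909) = (24511378/14757)*(-1909) = -46792220602/14757 ≈ -3.1708e+6)
I(219, 101) - c = 171 - 1*(-46792220602/14757) = 171 + 46792220602/14757 = 46794744049/14757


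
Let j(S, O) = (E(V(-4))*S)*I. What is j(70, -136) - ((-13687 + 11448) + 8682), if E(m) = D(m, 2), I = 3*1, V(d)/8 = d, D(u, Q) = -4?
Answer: -7283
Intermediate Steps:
V(d) = 8*d
I = 3
E(m) = -4
j(S, O) = -12*S (j(S, O) = -4*S*3 = -12*S)
j(70, -136) - ((-13687 + 11448) + 8682) = -12*70 - ((-13687 + 11448) + 8682) = -840 - (-2239 + 8682) = -840 - 1*6443 = -840 - 6443 = -7283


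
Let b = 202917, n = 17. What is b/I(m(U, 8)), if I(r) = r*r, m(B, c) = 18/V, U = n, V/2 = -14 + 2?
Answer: 1082224/3 ≈ 3.6074e+5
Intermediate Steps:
V = -24 (V = 2*(-14 + 2) = 2*(-12) = -24)
U = 17
m(B, c) = -¾ (m(B, c) = 18/(-24) = 18*(-1/24) = -¾)
I(r) = r²
b/I(m(U, 8)) = 202917/((-¾)²) = 202917/(9/16) = 202917*(16/9) = 1082224/3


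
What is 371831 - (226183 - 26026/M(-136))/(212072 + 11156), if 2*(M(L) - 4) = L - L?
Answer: 166005741583/446456 ≈ 3.7183e+5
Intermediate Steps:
M(L) = 4 (M(L) = 4 + (L - L)/2 = 4 + (½)*0 = 4 + 0 = 4)
371831 - (226183 - 26026/M(-136))/(212072 + 11156) = 371831 - (226183 - 26026/4)/(212072 + 11156) = 371831 - (226183 - 26026*¼)/223228 = 371831 - (226183 - 13013/2)/223228 = 371831 - 439353/(2*223228) = 371831 - 1*439353/446456 = 371831 - 439353/446456 = 166005741583/446456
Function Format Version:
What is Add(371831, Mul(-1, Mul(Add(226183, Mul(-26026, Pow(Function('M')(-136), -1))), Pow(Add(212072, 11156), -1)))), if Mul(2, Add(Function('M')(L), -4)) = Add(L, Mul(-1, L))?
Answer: Rational(166005741583, 446456) ≈ 3.7183e+5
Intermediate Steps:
Function('M')(L) = 4 (Function('M')(L) = Add(4, Mul(Rational(1, 2), Add(L, Mul(-1, L)))) = Add(4, Mul(Rational(1, 2), 0)) = Add(4, 0) = 4)
Add(371831, Mul(-1, Mul(Add(226183, Mul(-26026, Pow(Function('M')(-136), -1))), Pow(Add(212072, 11156), -1)))) = Add(371831, Mul(-1, Mul(Add(226183, Mul(-26026, Pow(4, -1))), Pow(Add(212072, 11156), -1)))) = Add(371831, Mul(-1, Mul(Add(226183, Mul(-26026, Rational(1, 4))), Pow(223228, -1)))) = Add(371831, Mul(-1, Mul(Add(226183, Rational(-13013, 2)), Rational(1, 223228)))) = Add(371831, Mul(-1, Mul(Rational(439353, 2), Rational(1, 223228)))) = Add(371831, Mul(-1, Rational(439353, 446456))) = Add(371831, Rational(-439353, 446456)) = Rational(166005741583, 446456)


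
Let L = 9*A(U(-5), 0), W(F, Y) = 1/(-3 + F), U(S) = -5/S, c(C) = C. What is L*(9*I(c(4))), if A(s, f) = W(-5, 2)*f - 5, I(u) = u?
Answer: -1620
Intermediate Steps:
A(s, f) = -5 - f/8 (A(s, f) = f/(-3 - 5) - 5 = f/(-8) - 5 = -f/8 - 5 = -5 - f/8)
L = -45 (L = 9*(-5 - ⅛*0) = 9*(-5 + 0) = 9*(-5) = -45)
L*(9*I(c(4))) = -405*4 = -45*36 = -1620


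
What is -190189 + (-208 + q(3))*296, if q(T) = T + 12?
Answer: -247317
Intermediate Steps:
q(T) = 12 + T
-190189 + (-208 + q(3))*296 = -190189 + (-208 + (12 + 3))*296 = -190189 + (-208 + 15)*296 = -190189 - 193*296 = -190189 - 57128 = -247317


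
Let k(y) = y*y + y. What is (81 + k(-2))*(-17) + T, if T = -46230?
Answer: -47641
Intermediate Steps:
k(y) = y + y² (k(y) = y² + y = y + y²)
(81 + k(-2))*(-17) + T = (81 - 2*(1 - 2))*(-17) - 46230 = (81 - 2*(-1))*(-17) - 46230 = (81 + 2)*(-17) - 46230 = 83*(-17) - 46230 = -1411 - 46230 = -47641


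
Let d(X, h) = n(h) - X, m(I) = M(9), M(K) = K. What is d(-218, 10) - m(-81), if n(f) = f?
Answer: 219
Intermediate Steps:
m(I) = 9
d(X, h) = h - X
d(-218, 10) - m(-81) = (10 - 1*(-218)) - 1*9 = (10 + 218) - 9 = 228 - 9 = 219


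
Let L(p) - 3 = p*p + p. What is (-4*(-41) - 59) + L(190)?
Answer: 36398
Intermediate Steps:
L(p) = 3 + p + p² (L(p) = 3 + (p*p + p) = 3 + (p² + p) = 3 + (p + p²) = 3 + p + p²)
(-4*(-41) - 59) + L(190) = (-4*(-41) - 59) + (3 + 190 + 190²) = (164 - 59) + (3 + 190 + 36100) = 105 + 36293 = 36398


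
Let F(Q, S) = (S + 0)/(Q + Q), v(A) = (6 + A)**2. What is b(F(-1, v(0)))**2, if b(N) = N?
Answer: 324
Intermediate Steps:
F(Q, S) = S/(2*Q) (F(Q, S) = S/((2*Q)) = S*(1/(2*Q)) = S/(2*Q))
b(F(-1, v(0)))**2 = ((1/2)*(6 + 0)**2/(-1))**2 = ((1/2)*6**2*(-1))**2 = ((1/2)*36*(-1))**2 = (-18)**2 = 324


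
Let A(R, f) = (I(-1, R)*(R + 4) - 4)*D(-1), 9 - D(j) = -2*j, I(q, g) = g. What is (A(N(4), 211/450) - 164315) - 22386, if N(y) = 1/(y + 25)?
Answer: -157038270/841 ≈ -1.8673e+5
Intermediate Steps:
N(y) = 1/(25 + y)
D(j) = 9 + 2*j (D(j) = 9 - (-2)*j = 9 + 2*j)
A(R, f) = -28 + 7*R*(4 + R) (A(R, f) = (R*(R + 4) - 4)*(9 + 2*(-1)) = (R*(4 + R) - 4)*(9 - 2) = (-4 + R*(4 + R))*7 = -28 + 7*R*(4 + R))
(A(N(4), 211/450) - 164315) - 22386 = ((-28 + 7*(1/(25 + 4))² + 28/(25 + 4)) - 164315) - 22386 = ((-28 + 7*(1/29)² + 28/29) - 164315) - 22386 = ((-28 + 7*(1/29)² + 28*(1/29)) - 164315) - 22386 = ((-28 + 7*(1/841) + 28/29) - 164315) - 22386 = ((-28 + 7/841 + 28/29) - 164315) - 22386 = (-22729/841 - 164315) - 22386 = -138211644/841 - 22386 = -157038270/841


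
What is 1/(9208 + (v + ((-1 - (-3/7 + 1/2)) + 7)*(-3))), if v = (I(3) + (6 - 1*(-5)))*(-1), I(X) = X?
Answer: 14/128467 ≈ 0.00010898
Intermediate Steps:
v = -14 (v = (3 + (6 - 1*(-5)))*(-1) = (3 + (6 + 5))*(-1) = (3 + 11)*(-1) = 14*(-1) = -14)
1/(9208 + (v + ((-1 - (-3/7 + 1/2)) + 7)*(-3))) = 1/(9208 + (-14 + ((-1 - (-3/7 + 1/2)) + 7)*(-3))) = 1/(9208 + (-14 + ((-1 - 1*1/14) + 7)*(-3))) = 1/(9208 + (-14 + ((-1 - 1/14) + 7)*(-3))) = 1/(9208 + (-14 + (-15/14 + 7)*(-3))) = 1/(9208 + (-14 + (83/14)*(-3))) = 1/(9208 + (-14 - 249/14)) = 1/(9208 - 445/14) = 1/(128467/14) = 14/128467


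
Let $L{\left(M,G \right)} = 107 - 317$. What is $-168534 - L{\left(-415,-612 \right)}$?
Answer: $-168324$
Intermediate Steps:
$L{\left(M,G \right)} = -210$
$-168534 - L{\left(-415,-612 \right)} = -168534 - -210 = -168534 + 210 = -168324$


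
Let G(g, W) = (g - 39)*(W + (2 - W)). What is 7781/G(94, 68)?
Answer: 7781/110 ≈ 70.736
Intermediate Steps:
G(g, W) = -78 + 2*g (G(g, W) = (-39 + g)*2 = -78 + 2*g)
7781/G(94, 68) = 7781/(-78 + 2*94) = 7781/(-78 + 188) = 7781/110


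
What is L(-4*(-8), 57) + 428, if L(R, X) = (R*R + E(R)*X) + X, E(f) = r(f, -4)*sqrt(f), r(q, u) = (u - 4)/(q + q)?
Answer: 1509 - 57*sqrt(2)/2 ≈ 1468.7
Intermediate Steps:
r(q, u) = (-4 + u)/(2*q) (r(q, u) = (-4 + u)/((2*q)) = (-4 + u)*(1/(2*q)) = (-4 + u)/(2*q))
E(f) = -4/sqrt(f) (E(f) = ((-4 - 4)/(2*f))*sqrt(f) = ((1/2)*(-8)/f)*sqrt(f) = (-4/f)*sqrt(f) = -4/sqrt(f))
L(R, X) = X + R**2 - 4*X/sqrt(R) (L(R, X) = (R*R + (-4/sqrt(R))*X) + X = (R**2 - 4*X/sqrt(R)) + X = X + R**2 - 4*X/sqrt(R))
L(-4*(-8), 57) + 428 = (57 + (-4*(-8))**2 - 4*57/sqrt(-4*(-8))) + 428 = (57 + 32**2 - 4*57/sqrt(32)) + 428 = (57 + 1024 - 4*57*sqrt(2)/8) + 428 = (57 + 1024 - 57*sqrt(2)/2) + 428 = (1081 - 57*sqrt(2)/2) + 428 = 1509 - 57*sqrt(2)/2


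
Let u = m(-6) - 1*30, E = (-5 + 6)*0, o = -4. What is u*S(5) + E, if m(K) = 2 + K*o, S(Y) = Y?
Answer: -20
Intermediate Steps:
m(K) = 2 - 4*K (m(K) = 2 + K*(-4) = 2 - 4*K)
E = 0 (E = 1*0 = 0)
u = -4 (u = (2 - 4*(-6)) - 1*30 = (2 + 24) - 30 = 26 - 30 = -4)
u*S(5) + E = -4*5 + 0 = -20 + 0 = -20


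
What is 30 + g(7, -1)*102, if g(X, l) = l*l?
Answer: 132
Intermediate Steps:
g(X, l) = l²
30 + g(7, -1)*102 = 30 + (-1)²*102 = 30 + 1*102 = 30 + 102 = 132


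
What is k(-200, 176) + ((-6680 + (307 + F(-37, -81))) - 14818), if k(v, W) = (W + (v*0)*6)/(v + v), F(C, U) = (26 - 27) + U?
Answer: -531836/25 ≈ -21273.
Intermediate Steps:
F(C, U) = -1 + U
k(v, W) = W/(2*v) (k(v, W) = (W + 0*6)/((2*v)) = (W + 0)*(1/(2*v)) = W*(1/(2*v)) = W/(2*v))
k(-200, 176) + ((-6680 + (307 + F(-37, -81))) - 14818) = (½)*176/(-200) + ((-6680 + (307 + (-1 - 81))) - 14818) = (½)*176*(-1/200) + ((-6680 + (307 - 82)) - 14818) = -11/25 + ((-6680 + 225) - 14818) = -11/25 + (-6455 - 14818) = -11/25 - 21273 = -531836/25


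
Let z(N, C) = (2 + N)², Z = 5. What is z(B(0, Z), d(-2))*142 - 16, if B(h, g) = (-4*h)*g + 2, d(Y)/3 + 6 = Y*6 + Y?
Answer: 2256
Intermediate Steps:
d(Y) = -18 + 21*Y (d(Y) = -18 + 3*(Y*6 + Y) = -18 + 3*(6*Y + Y) = -18 + 3*(7*Y) = -18 + 21*Y)
B(h, g) = 2 - 4*g*h (B(h, g) = -4*g*h + 2 = 2 - 4*g*h)
z(B(0, Z), d(-2))*142 - 16 = (2 + (2 - 4*5*0))²*142 - 16 = (2 + (2 + 0))²*142 - 16 = (2 + 2)²*142 - 16 = 4²*142 - 16 = 16*142 - 16 = 2272 - 16 = 2256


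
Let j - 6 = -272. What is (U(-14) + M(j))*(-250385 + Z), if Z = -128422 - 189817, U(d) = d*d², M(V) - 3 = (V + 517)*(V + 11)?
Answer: 37953377504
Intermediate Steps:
j = -266 (j = 6 - 272 = -266)
M(V) = 3 + (11 + V)*(517 + V) (M(V) = 3 + (V + 517)*(V + 11) = 3 + (517 + V)*(11 + V) = 3 + (11 + V)*(517 + V))
U(d) = d³
Z = -318239
(U(-14) + M(j))*(-250385 + Z) = ((-14)³ + (5690 + (-266)² + 528*(-266)))*(-250385 - 318239) = (-2744 + (5690 + 70756 - 140448))*(-568624) = (-2744 - 64002)*(-568624) = -66746*(-568624) = 37953377504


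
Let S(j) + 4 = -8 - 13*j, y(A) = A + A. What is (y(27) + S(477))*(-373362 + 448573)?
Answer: -463224549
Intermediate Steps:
y(A) = 2*A
S(j) = -12 - 13*j (S(j) = -4 + (-8 - 13*j) = -12 - 13*j)
(y(27) + S(477))*(-373362 + 448573) = (2*27 + (-12 - 13*477))*(-373362 + 448573) = (54 + (-12 - 6201))*75211 = (54 - 6213)*75211 = -6159*75211 = -463224549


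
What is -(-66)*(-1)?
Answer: -66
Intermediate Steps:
-(-66)*(-1) = -22*3 = -66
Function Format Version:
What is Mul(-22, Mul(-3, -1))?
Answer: -66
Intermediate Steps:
Mul(-22, Mul(-3, -1)) = Mul(-22, 3) = -66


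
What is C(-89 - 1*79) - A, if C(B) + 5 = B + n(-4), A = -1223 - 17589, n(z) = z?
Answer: 18635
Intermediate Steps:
A = -18812
C(B) = -9 + B (C(B) = -5 + (B - 4) = -5 + (-4 + B) = -9 + B)
C(-89 - 1*79) - A = (-9 + (-89 - 1*79)) - 1*(-18812) = (-9 + (-89 - 79)) + 18812 = (-9 - 168) + 18812 = -177 + 18812 = 18635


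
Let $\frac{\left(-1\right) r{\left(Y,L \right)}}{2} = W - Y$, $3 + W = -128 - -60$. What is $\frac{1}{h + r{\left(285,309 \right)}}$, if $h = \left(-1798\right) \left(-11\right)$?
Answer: $\frac{1}{20490} \approx 4.8804 \cdot 10^{-5}$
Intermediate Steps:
$h = 19778$
$W = -71$ ($W = -3 - 68 = -71$)
$r{\left(Y,L \right)} = 142 + 2 Y$ ($r{\left(Y,L \right)} = - 2 \left(-71 - Y\right) = 142 + 2 Y$)
$\frac{1}{h + r{\left(285,309 \right)}} = \frac{1}{19778 + \left(142 + 2 \cdot 285\right)} = \frac{1}{19778 + \left(142 + 570\right)} = \frac{1}{19778 + 712} = \frac{1}{20490}$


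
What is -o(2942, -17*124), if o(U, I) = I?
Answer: 2108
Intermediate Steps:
-o(2942, -17*124) = -(-17)*124 = -1*(-2108) = 2108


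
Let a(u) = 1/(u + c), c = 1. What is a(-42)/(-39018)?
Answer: 1/1599738 ≈ 6.2510e-7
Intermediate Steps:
a(u) = 1/(1 + u) (a(u) = 1/(u + 1) = 1/(1 + u))
a(-42)/(-39018) = 1/((1 - 42)*(-39018)) = -1/39018/(-41) = -1/41*(-1/39018) = 1/1599738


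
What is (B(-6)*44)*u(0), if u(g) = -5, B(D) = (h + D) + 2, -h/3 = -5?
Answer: -2420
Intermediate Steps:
h = 15 (h = -3*(-5) = 15)
B(D) = 17 + D (B(D) = (15 + D) + 2 = 17 + D)
(B(-6)*44)*u(0) = ((17 - 6)*44)*(-5) = (11*44)*(-5) = 484*(-5) = -2420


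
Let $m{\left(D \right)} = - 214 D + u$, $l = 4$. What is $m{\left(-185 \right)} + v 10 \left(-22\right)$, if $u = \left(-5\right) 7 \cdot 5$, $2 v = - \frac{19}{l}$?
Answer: $\frac{79875}{2} \approx 39938.0$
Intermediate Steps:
$v = - \frac{19}{8}$ ($v = \frac{\left(-19\right) \frac{1}{4}}{2} = \frac{1}{2} \left(- \frac{19}{4}\right) = - \frac{19}{8} \approx -2.375$)
$u = -175$ ($u = \left(-35\right) 5 = -175$)
$m{\left(D \right)} = -175 - 214 D$ ($m{\left(D \right)} = - 214 D - 175 = -175 - 214 D$)
$m{\left(-185 \right)} + v 10 \left(-22\right) = \left(-175 - -39590\right) + \left(- \frac{19}{8}\right) 10 \left(-22\right) = \left(-175 + 39590\right) - - \frac{1045}{2} = 39415 + \frac{1045}{2} = \frac{79875}{2}$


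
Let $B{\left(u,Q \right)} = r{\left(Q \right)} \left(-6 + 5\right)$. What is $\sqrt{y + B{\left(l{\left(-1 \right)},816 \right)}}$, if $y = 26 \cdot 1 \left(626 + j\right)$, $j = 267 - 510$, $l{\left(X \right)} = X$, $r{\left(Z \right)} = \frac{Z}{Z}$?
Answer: $\sqrt{9957} \approx 99.785$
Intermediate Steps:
$r{\left(Z \right)} = 1$
$B{\left(u,Q \right)} = -1$ ($B{\left(u,Q \right)} = 1 \left(-6 + 5\right) = 1 \left(-1\right) = -1$)
$j = -243$ ($j = 267 - 510 = -243$)
$y = 9958$ ($y = 26 \cdot 1 \left(626 - 243\right) = 26 \cdot 383 = 9958$)
$\sqrt{y + B{\left(l{\left(-1 \right)},816 \right)}} = \sqrt{9958 - 1} = \sqrt{9957}$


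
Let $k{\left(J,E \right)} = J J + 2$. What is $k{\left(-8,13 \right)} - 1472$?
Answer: $-1406$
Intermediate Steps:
$k{\left(J,E \right)} = 2 + J^{2}$ ($k{\left(J,E \right)} = J^{2} + 2 = 2 + J^{2}$)
$k{\left(-8,13 \right)} - 1472 = \left(2 + \left(-8\right)^{2}\right) - 1472 = \left(2 + 64\right) - 1472 = 66 - 1472 = -1406$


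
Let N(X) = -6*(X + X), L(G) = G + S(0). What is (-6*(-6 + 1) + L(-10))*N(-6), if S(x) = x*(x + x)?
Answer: 1440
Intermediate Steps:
S(x) = 2*x**2 (S(x) = x*(2*x) = 2*x**2)
L(G) = G (L(G) = G + 2*0**2 = G + 2*0 = G + 0 = G)
N(X) = -12*X
(-6*(-6 + 1) + L(-10))*N(-6) = (-6*(-6 + 1) - 10)*(-12*(-6)) = (-6*(-5) - 10)*72 = (30 - 10)*72 = 20*72 = 1440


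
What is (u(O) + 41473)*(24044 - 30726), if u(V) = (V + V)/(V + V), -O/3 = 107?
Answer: -277129268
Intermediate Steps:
O = -321 (O = -3*107 = -321)
u(V) = 1 (u(V) = (2*V)/((2*V)) = (2*V)*(1/(2*V)) = 1)
(u(O) + 41473)*(24044 - 30726) = (1 + 41473)*(24044 - 30726) = 41474*(-6682) = -277129268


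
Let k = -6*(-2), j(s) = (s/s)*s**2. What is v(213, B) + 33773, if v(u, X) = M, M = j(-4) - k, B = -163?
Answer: 33777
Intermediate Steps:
j(s) = s**2 (j(s) = 1*s**2 = s**2)
k = 12
M = 4 (M = (-4)**2 - 1*12 = 16 - 12 = 4)
v(u, X) = 4
v(213, B) + 33773 = 4 + 33773 = 33777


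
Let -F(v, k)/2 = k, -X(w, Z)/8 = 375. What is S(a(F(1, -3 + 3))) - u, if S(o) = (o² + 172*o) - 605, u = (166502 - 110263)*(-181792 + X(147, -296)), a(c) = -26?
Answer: 10392512887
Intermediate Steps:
X(w, Z) = -3000 (X(w, Z) = -8*375 = -3000)
F(v, k) = -2*k
u = -10392517288 (u = (166502 - 110263)*(-181792 - 3000) = 56239*(-184792) = -10392517288)
S(o) = -605 + o² + 172*o
S(a(F(1, -3 + 3))) - u = (-605 + (-26)² + 172*(-26)) - 1*(-10392517288) = (-605 + 676 - 4472) + 10392517288 = -4401 + 10392517288 = 10392512887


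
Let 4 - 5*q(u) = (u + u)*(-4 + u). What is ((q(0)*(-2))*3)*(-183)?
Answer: 4392/5 ≈ 878.40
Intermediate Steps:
q(u) = ⅘ - 2*u*(-4 + u)/5 (q(u) = ⅘ - (u + u)*(-4 + u)/5 = ⅘ - 2*u*(-4 + u)/5)
((q(0)*(-2))*3)*(-183) = (((⅘ - ⅖*0² + (8/5)*0)*(-2))*3)*(-183) = (((⅘ - ⅖*0 + 0)*(-2))*3)*(-183) = (((⅘ + 0 + 0)*(-2))*3)*(-183) = (((⅘)*(-2))*3)*(-183) = -8/5*3*(-183) = -24/5*(-183) = 4392/5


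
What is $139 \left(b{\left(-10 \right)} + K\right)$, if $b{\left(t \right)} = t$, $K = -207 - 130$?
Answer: $-48233$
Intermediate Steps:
$K = -337$ ($K = -207 - 130 = -337$)
$139 \left(b{\left(-10 \right)} + K\right) = 139 \left(-10 - 337\right) = 139 \left(-347\right) = -48233$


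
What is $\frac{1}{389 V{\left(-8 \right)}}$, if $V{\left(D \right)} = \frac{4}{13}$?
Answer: $\frac{13}{1556} \approx 0.0083548$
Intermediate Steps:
$V{\left(D \right)} = \frac{4}{13}$ ($V{\left(D \right)} = 4 \cdot \frac{1}{13} = \frac{4}{13}$)
$\frac{1}{389 V{\left(-8 \right)}} = \frac{1}{389 \cdot \frac{4}{13}} = \frac{1}{\frac{1556}{13}} = \frac{13}{1556}$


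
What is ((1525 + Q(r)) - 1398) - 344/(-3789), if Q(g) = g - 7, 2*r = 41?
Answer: 1065397/7578 ≈ 140.59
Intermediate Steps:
r = 41/2 (r = (½)*41 = 41/2 ≈ 20.500)
Q(g) = -7 + g
((1525 + Q(r)) - 1398) - 344/(-3789) = ((1525 + (-7 + 41/2)) - 1398) - 344/(-3789) = ((1525 + 27/2) - 1398) - 344*(-1/3789) = (3077/2 - 1398) + 344/3789 = 281/2 + 344/3789 = 1065397/7578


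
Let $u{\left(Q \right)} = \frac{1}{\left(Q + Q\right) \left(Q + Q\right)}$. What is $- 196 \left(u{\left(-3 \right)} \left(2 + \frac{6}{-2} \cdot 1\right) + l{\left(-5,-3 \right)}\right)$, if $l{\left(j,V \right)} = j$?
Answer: $\frac{8869}{9} \approx 985.44$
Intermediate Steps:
$u{\left(Q \right)} = \frac{1}{4 Q^{2}}$ ($u{\left(Q \right)} = \frac{1}{2 Q 2 Q} = \frac{1}{4 Q^{2}}$)
$- 196 \left(u{\left(-3 \right)} \left(2 + \frac{6}{-2} \cdot 1\right) + l{\left(-5,-3 \right)}\right) = - 196 \left(\frac{1}{4 \cdot 9} \left(2 + \frac{6}{-2} \cdot 1\right) - 5\right) = - 196 \left(\frac{1}{4} \cdot \frac{1}{9} \left(2 + 6 \left(- \frac{1}{2}\right) 1\right) - 5\right) = - 196 \left(\frac{2 - 3}{36} - 5\right) = - 196 \left(\frac{1}{36} \left(-1\right) - 5\right) = - 196 \left(- \frac{1}{36} - 5\right) = \left(-196\right) \left(- \frac{181}{36}\right) = \frac{8869}{9}$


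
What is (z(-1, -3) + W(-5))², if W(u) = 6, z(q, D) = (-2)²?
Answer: 100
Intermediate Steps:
z(q, D) = 4
(z(-1, -3) + W(-5))² = (4 + 6)² = 10² = 100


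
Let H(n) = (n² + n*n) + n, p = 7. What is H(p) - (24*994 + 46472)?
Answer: -70223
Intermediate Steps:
H(n) = n + 2*n² (H(n) = (n² + n²) + n = 2*n² + n = n + 2*n²)
H(p) - (24*994 + 46472) = 7*(1 + 2*7) - (24*994 + 46472) = 7*(1 + 14) - (23856 + 46472) = 7*15 - 1*70328 = 105 - 70328 = -70223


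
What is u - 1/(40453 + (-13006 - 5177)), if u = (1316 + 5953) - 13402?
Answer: -136581911/22270 ≈ -6133.0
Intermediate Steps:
u = -6133 (u = 7269 - 13402 = -6133)
u - 1/(40453 + (-13006 - 5177)) = -6133 - 1/(40453 + (-13006 - 5177)) = -6133 - 1/(40453 - 18183) = -6133 - 1/22270 = -136581911/22270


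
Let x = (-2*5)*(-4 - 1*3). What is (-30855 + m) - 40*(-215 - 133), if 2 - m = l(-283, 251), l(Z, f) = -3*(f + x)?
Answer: -15970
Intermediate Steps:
x = 70 (x = -10*(-4 - 3) = -10*(-7) = 70)
l(Z, f) = -210 - 3*f (l(Z, f) = -3*(f + 70) = -3*(70 + f) = -210 - 3*f)
m = 965 (m = 2 - (-210 - 3*251) = 2 - (-210 - 753) = 2 - 1*(-963) = 2 + 963 = 965)
(-30855 + m) - 40*(-215 - 133) = (-30855 + 965) - 40*(-215 - 133) = -29890 - 40*(-348) = -29890 + 13920 = -15970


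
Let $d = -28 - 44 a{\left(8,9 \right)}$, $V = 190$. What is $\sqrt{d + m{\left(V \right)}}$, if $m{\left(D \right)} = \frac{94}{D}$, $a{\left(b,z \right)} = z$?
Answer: $\frac{i \sqrt{3822135}}{95} \approx 20.579 i$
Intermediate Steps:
$d = -424$ ($d = -28 - 396 = -424$)
$\sqrt{d + m{\left(V \right)}} = \sqrt{-424 + \frac{94}{190}} = \sqrt{-424 + 94 \cdot \frac{1}{190}} = \sqrt{-424 + \frac{47}{95}} = \sqrt{- \frac{40233}{95}} = \frac{i \sqrt{3822135}}{95}$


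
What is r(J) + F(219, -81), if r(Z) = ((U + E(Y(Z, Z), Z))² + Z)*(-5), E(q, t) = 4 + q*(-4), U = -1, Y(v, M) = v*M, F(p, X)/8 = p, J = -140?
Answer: -30730445593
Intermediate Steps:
F(p, X) = 8*p
Y(v, M) = M*v
E(q, t) = 4 - 4*q
r(Z) = -5*Z - 5*(3 - 4*Z²)² (r(Z) = ((-1 + (4 - 4*Z*Z))² + Z)*(-5) = ((-1 + (4 - 4*Z²))² + Z)*(-5) = ((3 - 4*Z²)² + Z)*(-5) = (Z + (3 - 4*Z²)²)*(-5) = -5*Z - 5*(3 - 4*Z²)²)
r(J) + F(219, -81) = (-5*(-140) - 5*(-3 + 4*(-140)²)²) + 8*219 = (700 - 5*(-3 + 4*19600)²) + 1752 = (700 - 5*(-3 + 78400)²) + 1752 = (700 - 5*78397²) + 1752 = (700 - 5*6146089609) + 1752 = (700 - 30730448045) + 1752 = -30730447345 + 1752 = -30730445593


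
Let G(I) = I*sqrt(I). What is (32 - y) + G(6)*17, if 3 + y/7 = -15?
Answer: 158 + 102*sqrt(6) ≈ 407.85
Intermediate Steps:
y = -126 (y = -21 + 7*(-15) = -21 - 105 = -126)
G(I) = I**(3/2)
(32 - y) + G(6)*17 = (32 - 1*(-126)) + 6**(3/2)*17 = (32 + 126) + (6*sqrt(6))*17 = 158 + 102*sqrt(6)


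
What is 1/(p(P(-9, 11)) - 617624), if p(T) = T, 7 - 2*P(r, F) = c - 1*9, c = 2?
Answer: -1/617617 ≈ -1.6191e-6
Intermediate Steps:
P(r, F) = 7 (P(r, F) = 7/2 - (2 - 1*9)/2 = 7/2 - (2 - 9)/2 = 7/2 - ½*(-7) = 7/2 + 7/2 = 7)
1/(p(P(-9, 11)) - 617624) = 1/(7 - 617624) = 1/(-617617) = -1/617617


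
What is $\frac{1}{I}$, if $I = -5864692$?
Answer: $- \frac{1}{5864692} \approx -1.7051 \cdot 10^{-7}$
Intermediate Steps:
$\frac{1}{I} = \frac{1}{-5864692} = - \frac{1}{5864692}$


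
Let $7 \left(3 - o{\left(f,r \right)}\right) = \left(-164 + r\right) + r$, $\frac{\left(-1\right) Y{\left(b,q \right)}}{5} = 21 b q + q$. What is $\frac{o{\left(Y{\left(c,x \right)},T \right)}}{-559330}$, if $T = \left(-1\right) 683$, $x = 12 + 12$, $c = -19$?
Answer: $- \frac{1551}{3915310} \approx -0.00039614$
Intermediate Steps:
$x = 24$
$T = -683$
$Y{\left(b,q \right)} = - 5 q - 105 b q$ ($Y{\left(b,q \right)} = - 5 \left(21 b q + q\right) = - 5 \left(q + 21 b q\right) = - 5 q - 105 b q$)
$o{\left(f,r \right)} = \frac{185}{7} - \frac{2 r}{7}$ ($o{\left(f,r \right)} = 3 - \frac{\left(-164 + r\right) + r}{7} = 3 - \frac{-164 + 2 r}{7} = 3 - \left(- \frac{164}{7} + \frac{2 r}{7}\right) = \frac{185}{7} - \frac{2 r}{7}$)
$\frac{o{\left(Y{\left(c,x \right)},T \right)}}{-559330} = \frac{\frac{185}{7} - - \frac{1366}{7}}{-559330} = \left(\frac{185}{7} + \frac{1366}{7}\right) \left(- \frac{1}{559330}\right) = \frac{1551}{7} \left(- \frac{1}{559330}\right) = - \frac{1551}{3915310}$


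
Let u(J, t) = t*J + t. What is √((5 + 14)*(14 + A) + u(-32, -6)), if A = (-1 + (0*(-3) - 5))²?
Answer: 4*√71 ≈ 33.705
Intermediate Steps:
u(J, t) = t + J*t (u(J, t) = J*t + t = t + J*t)
A = 36 (A = (-1 + (0 - 5))² = (-1 - 5)² = (-6)² = 36)
√((5 + 14)*(14 + A) + u(-32, -6)) = √((5 + 14)*(14 + 36) - 6*(1 - 32)) = √(19*50 - 6*(-31)) = √(950 + 186) = √1136 = 4*√71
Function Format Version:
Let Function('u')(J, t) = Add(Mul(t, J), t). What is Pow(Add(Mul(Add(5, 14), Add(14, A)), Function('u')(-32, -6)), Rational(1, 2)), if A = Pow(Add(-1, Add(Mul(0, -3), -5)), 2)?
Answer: Mul(4, Pow(71, Rational(1, 2))) ≈ 33.705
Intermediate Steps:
Function('u')(J, t) = Add(t, Mul(J, t)) (Function('u')(J, t) = Add(Mul(J, t), t) = Add(t, Mul(J, t)))
A = 36 (A = Pow(Add(-1, Add(0, -5)), 2) = Pow(Add(-1, -5), 2) = Pow(-6, 2) = 36)
Pow(Add(Mul(Add(5, 14), Add(14, A)), Function('u')(-32, -6)), Rational(1, 2)) = Pow(Add(Mul(Add(5, 14), Add(14, 36)), Mul(-6, Add(1, -32))), Rational(1, 2)) = Pow(Add(Mul(19, 50), Mul(-6, -31)), Rational(1, 2)) = Pow(Add(950, 186), Rational(1, 2)) = Pow(1136, Rational(1, 2)) = Mul(4, Pow(71, Rational(1, 2)))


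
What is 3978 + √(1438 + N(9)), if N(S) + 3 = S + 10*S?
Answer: 3978 + √1534 ≈ 4017.2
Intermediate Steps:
N(S) = -3 + 11*S (N(S) = -3 + (S + 10*S) = -3 + 11*S)
3978 + √(1438 + N(9)) = 3978 + √(1438 + (-3 + 11*9)) = 3978 + √(1438 + (-3 + 99)) = 3978 + √(1438 + 96) = 3978 + √1534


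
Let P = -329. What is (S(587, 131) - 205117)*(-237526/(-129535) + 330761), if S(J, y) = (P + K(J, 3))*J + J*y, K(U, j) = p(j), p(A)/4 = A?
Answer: -13466254953288639/129535 ≈ -1.0396e+11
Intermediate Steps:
p(A) = 4*A
K(U, j) = 4*j
S(J, y) = -317*J + J*y (S(J, y) = (-329 + 4*3)*J + J*y = (-329 + 12)*J + J*y = -317*J + J*y)
(S(587, 131) - 205117)*(-237526/(-129535) + 330761) = (587*(-317 + 131) - 205117)*(-237526/(-129535) + 330761) = (587*(-186) - 205117)*(-237526*(-1/129535) + 330761) = (-109182 - 205117)*(237526/129535 + 330761) = -314299*42845363661/129535 = -13466254953288639/129535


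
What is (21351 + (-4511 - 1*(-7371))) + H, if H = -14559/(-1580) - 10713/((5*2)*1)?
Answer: 7315057/316 ≈ 23149.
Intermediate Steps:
H = -335619/316 (H = -14559*(-1/1580) - 10713/(10*1) = 14559/1580 - 10713/10 = -335619/316 ≈ -1062.1)
(21351 + (-4511 - 1*(-7371))) + H = (21351 + (-4511 - 1*(-7371))) - 335619/316 = (21351 + (-4511 + 7371)) - 335619/316 = (21351 + 2860) - 335619/316 = 24211 - 335619/316 = 7315057/316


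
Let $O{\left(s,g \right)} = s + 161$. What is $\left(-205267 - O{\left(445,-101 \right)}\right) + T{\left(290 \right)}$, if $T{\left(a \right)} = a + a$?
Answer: $-205293$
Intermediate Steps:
$O{\left(s,g \right)} = 161 + s$
$T{\left(a \right)} = 2 a$
$\left(-205267 - O{\left(445,-101 \right)}\right) + T{\left(290 \right)} = \left(-205267 - \left(161 + 445\right)\right) + 2 \cdot 290 = \left(-205267 - 606\right) + 580 = -205873 + 580 = -205293$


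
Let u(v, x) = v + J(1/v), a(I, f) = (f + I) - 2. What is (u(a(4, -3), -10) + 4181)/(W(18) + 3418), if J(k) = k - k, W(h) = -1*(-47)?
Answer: 76/63 ≈ 1.2063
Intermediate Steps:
W(h) = 47
a(I, f) = -2 + I + f (a(I, f) = (I + f) - 2 = -2 + I + f)
J(k) = 0
u(v, x) = v (u(v, x) = v + 0 = v)
(u(a(4, -3), -10) + 4181)/(W(18) + 3418) = ((-2 + 4 - 3) + 4181)/(47 + 3418) = (-1 + 4181)/3465 = 4180*(1/3465) = 76/63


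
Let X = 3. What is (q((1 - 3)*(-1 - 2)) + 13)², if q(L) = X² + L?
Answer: 784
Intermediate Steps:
q(L) = 9 + L (q(L) = 3² + L = 9 + L)
(q((1 - 3)*(-1 - 2)) + 13)² = ((9 + (1 - 3)*(-1 - 2)) + 13)² = ((9 - 2*(-3)) + 13)² = ((9 + 6) + 13)² = (15 + 13)² = 28² = 784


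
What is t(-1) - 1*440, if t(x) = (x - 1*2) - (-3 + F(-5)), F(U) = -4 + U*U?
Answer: -461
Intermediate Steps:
F(U) = -4 + U**2
t(x) = -20 + x (t(x) = (x - 1*2) - (-3 + (-4 + (-5)**2)) = (x - 2) - (-3 + (-4 + 25)) = (-2 + x) - (-3 + 21) = (-2 + x) - 1*18 = (-2 + x) - 18 = -20 + x)
t(-1) - 1*440 = (-20 - 1) - 1*440 = -21 - 440 = -461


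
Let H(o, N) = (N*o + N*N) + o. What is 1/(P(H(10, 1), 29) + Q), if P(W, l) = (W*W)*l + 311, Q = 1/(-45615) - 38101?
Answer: -45615/1140420616 ≈ -3.9998e-5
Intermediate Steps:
Q = -1737977116/45615 (Q = -1/45615 - 38101 = -1737977116/45615 ≈ -38101.)
H(o, N) = o + N**2 + N*o (H(o, N) = (N*o + N**2) + o = (N**2 + N*o) + o = o + N**2 + N*o)
P(W, l) = 311 + l*W**2 (P(W, l) = W**2*l + 311 = l*W**2 + 311 = 311 + l*W**2)
1/(P(H(10, 1), 29) + Q) = 1/((311 + 29*(10 + 1**2 + 1*10)**2) - 1737977116/45615) = 1/((311 + 29*(10 + 1 + 10)**2) - 1737977116/45615) = 1/((311 + 29*21**2) - 1737977116/45615) = 1/((311 + 29*441) - 1737977116/45615) = 1/((311 + 12789) - 1737977116/45615) = 1/(13100 - 1737977116/45615) = 1/(-1140420616/45615) = -45615/1140420616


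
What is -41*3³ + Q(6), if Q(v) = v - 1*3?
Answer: -1104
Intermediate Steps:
Q(v) = -3 + v (Q(v) = v - 3 = -3 + v)
-41*3³ + Q(6) = -41*3³ + (-3 + 6) = -41*27 + 3 = -1107 + 3 = -1104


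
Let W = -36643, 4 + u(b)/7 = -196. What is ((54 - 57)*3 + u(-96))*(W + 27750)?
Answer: 12530237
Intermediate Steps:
u(b) = -1400 (u(b) = -28 + 7*(-196) = -28 - 1372 = -1400)
((54 - 57)*3 + u(-96))*(W + 27750) = ((54 - 57)*3 - 1400)*(-36643 + 27750) = (-3*3 - 1400)*(-8893) = (-9 - 1400)*(-8893) = -1409*(-8893) = 12530237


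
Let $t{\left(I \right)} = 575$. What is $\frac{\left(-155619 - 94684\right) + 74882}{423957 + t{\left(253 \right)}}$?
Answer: $- \frac{175421}{424532} \approx -0.41321$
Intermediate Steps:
$\frac{\left(-155619 - 94684\right) + 74882}{423957 + t{\left(253 \right)}} = \frac{\left(-155619 - 94684\right) + 74882}{423957 + 575} = \frac{-250303 + 74882}{424532} = \left(-175421\right) \frac{1}{424532} = - \frac{175421}{424532}$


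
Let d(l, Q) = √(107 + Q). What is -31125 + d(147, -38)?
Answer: -31125 + √69 ≈ -31117.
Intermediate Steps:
-31125 + d(147, -38) = -31125 + √(107 - 38) = -31125 + √69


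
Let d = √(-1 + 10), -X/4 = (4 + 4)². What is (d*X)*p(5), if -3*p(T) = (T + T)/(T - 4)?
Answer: 2560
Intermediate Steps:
X = -256 (X = -4*(4 + 4)² = -4*8² = -4*64 = -256)
p(T) = -2*T/(3*(-4 + T)) (p(T) = -(T + T)/(3*(T - 4)) = -2*T/(3*(-4 + T)))
d = 3 (d = √9 = 3)
(d*X)*p(5) = (3*(-256))*(-2*5/(-12 + 3*5)) = -(-1536)*5/(-12 + 15) = -(-1536)*5/3 = -768*(-10/3) = 2560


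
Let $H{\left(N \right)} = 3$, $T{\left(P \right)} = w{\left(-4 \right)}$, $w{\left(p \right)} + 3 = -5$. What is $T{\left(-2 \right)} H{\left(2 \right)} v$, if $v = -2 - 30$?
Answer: $768$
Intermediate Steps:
$w{\left(p \right)} = -8$ ($w{\left(p \right)} = -3 - 5 = -8$)
$T{\left(P \right)} = -8$
$v = -32$ ($v = -2 - 30 = -32$)
$T{\left(-2 \right)} H{\left(2 \right)} v = \left(-8\right) 3 \left(-32\right) = \left(-24\right) \left(-32\right) = 768$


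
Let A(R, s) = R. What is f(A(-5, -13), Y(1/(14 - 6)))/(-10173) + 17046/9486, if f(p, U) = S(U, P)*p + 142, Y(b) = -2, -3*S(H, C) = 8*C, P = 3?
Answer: 9537917/5361171 ≈ 1.7791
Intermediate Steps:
S(H, C) = -8*C/3
f(p, U) = 142 - 8*p (f(p, U) = (-8/3*3)*p + 142 = -8*p + 142 = 142 - 8*p)
f(A(-5, -13), Y(1/(14 - 6)))/(-10173) + 17046/9486 = (142 - 8*(-5))/(-10173) + 17046/9486 = (142 + 40)*(-1/10173) + 17046*(1/9486) = 182*(-1/10173) + 947/527 = -182/10173 + 947/527 = 9537917/5361171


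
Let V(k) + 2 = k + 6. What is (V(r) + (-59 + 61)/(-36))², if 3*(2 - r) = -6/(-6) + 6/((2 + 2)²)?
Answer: 156025/5184 ≈ 30.097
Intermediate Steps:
r = 37/24 (r = 2 - (-6/(-6) + 6/((2 + 2)²))/3 = 2 - (-6*(-⅙) + 6/(4²))/3 = 2 - (1 + 6/16)/3 = 2 - (1 + 6*(1/16))/3 = 2 - (1 + 3/8)/3 = 2 - ⅓*11/8 = 2 - 11/24 = 37/24 ≈ 1.5417)
V(k) = 4 + k (V(k) = -2 + (k + 6) = -2 + (6 + k) = 4 + k)
(V(r) + (-59 + 61)/(-36))² = ((4 + 37/24) + (-59 + 61)/(-36))² = (133/24 + 2*(-1/36))² = (133/24 - 1/18)² = (395/72)² = 156025/5184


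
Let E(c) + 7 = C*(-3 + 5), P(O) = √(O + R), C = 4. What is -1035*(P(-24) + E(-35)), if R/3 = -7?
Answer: -1035 - 3105*I*√5 ≈ -1035.0 - 6943.0*I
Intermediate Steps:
R = -21 (R = 3*(-7) = -21)
P(O) = √(-21 + O) (P(O) = √(O - 21) = √(-21 + O))
E(c) = 1 (E(c) = -7 + 4*(-3 + 5) = -7 + 4*2 = -7 + 8 = 1)
-1035*(P(-24) + E(-35)) = -1035*(√(-21 - 24) + 1) = -1035*(√(-45) + 1) = -1035*(3*I*√5 + 1) = -1035*(1 + 3*I*√5) = -1035 - 3105*I*√5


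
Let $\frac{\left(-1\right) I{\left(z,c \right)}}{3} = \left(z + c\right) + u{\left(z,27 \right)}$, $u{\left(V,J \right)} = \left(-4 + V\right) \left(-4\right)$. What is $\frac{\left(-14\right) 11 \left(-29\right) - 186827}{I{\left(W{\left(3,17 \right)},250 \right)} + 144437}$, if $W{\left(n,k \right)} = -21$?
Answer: $- \frac{182361}{143450} \approx -1.2713$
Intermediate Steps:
$u{\left(V,J \right)} = 16 - 4 V$
$I{\left(z,c \right)} = -48 - 3 c + 9 z$ ($I{\left(z,c \right)} = - 3 \left(\left(z + c\right) - \left(-16 + 4 z\right)\right) = - 3 \left(\left(c + z\right) - \left(-16 + 4 z\right)\right) = - 3 \left(16 + c - 3 z\right) = -48 - 3 c + 9 z$)
$\frac{\left(-14\right) 11 \left(-29\right) - 186827}{I{\left(W{\left(3,17 \right)},250 \right)} + 144437} = \frac{\left(-14\right) 11 \left(-29\right) - 186827}{\left(-48 - 750 + 9 \left(-21\right)\right) + 144437} = \frac{\left(-154\right) \left(-29\right) - 186827}{\left(-48 - 750 - 189\right) + 144437} = \frac{4466 - 186827}{-987 + 144437} = - \frac{182361}{143450}$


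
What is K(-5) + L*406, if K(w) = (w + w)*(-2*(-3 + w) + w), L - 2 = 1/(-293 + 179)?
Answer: 39811/57 ≈ 698.44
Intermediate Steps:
L = 227/114 (L = 2 + 1/(-293 + 179) = 2 + 1/(-114) = 2 - 1/114 = 227/114 ≈ 1.9912)
K(w) = 2*w*(6 - w) (K(w) = (2*w)*((6 - 2*w) + w) = (2*w)*(6 - w) = 2*w*(6 - w))
K(-5) + L*406 = 2*(-5)*(6 - 1*(-5)) + (227/114)*406 = 2*(-5)*(6 + 5) + 46081/57 = 2*(-5)*11 + 46081/57 = -110 + 46081/57 = 39811/57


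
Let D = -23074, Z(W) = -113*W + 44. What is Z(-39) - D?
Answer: 27525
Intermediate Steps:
Z(W) = 44 - 113*W
Z(-39) - D = (44 - 113*(-39)) - 1*(-23074) = (44 + 4407) + 23074 = 4451 + 23074 = 27525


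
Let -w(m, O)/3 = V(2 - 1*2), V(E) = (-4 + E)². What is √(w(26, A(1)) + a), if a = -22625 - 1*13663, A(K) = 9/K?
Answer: 4*I*√2271 ≈ 190.62*I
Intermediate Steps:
w(m, O) = -48 (w(m, O) = -3*(-4 + (2 - 1*2))² = -3*(-4 + (2 - 2))² = -3*(-4 + 0)² = -3*(-4)² = -3*16 = -48)
a = -36288 (a = -22625 - 13663 = -36288)
√(w(26, A(1)) + a) = √(-48 - 36288) = √(-36336) = 4*I*√2271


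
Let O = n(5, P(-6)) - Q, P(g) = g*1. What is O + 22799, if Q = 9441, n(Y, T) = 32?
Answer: 13390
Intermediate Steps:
P(g) = g
O = -9409 (O = 32 - 1*9441 = 32 - 9441 = -9409)
O + 22799 = -9409 + 22799 = 13390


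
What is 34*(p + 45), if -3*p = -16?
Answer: 5134/3 ≈ 1711.3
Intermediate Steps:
p = 16/3 (p = -⅓*(-16) = 16/3 ≈ 5.3333)
34*(p + 45) = 34*(16/3 + 45) = 34*(151/3) = 5134/3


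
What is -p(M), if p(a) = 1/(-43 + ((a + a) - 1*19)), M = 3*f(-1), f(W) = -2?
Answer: 1/74 ≈ 0.013514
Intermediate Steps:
M = -6 (M = 3*(-2) = -6)
p(a) = 1/(-62 + 2*a) (p(a) = 1/(-43 + (2*a - 19)) = 1/(-43 + (-19 + 2*a)) = 1/(-62 + 2*a))
-p(M) = -1/(2*(-31 - 6)) = -1/(2*(-37)) = -(-1)/(2*37) = -1*(-1/74) = 1/74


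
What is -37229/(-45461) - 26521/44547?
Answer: 452769082/2025151167 ≈ 0.22357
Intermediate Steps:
-37229/(-45461) - 26521/44547 = -37229*(-1/45461) - 26521*1/44547 = 37229/45461 - 26521/44547 = 452769082/2025151167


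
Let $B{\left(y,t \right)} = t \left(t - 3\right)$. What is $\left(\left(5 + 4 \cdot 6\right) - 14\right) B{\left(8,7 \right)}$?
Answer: $420$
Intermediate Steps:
$B{\left(y,t \right)} = t \left(-3 + t\right)$
$\left(\left(5 + 4 \cdot 6\right) - 14\right) B{\left(8,7 \right)} = \left(\left(5 + 4 \cdot 6\right) - 14\right) 7 \left(-3 + 7\right) = \left(\left(5 + 24\right) - 14\right) 7 \cdot 4 = \left(29 - 14\right) 28 = 15 \cdot 28 = 420$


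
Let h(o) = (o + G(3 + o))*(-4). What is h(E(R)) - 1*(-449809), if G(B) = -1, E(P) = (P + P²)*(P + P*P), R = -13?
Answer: 352469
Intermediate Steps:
E(P) = (P + P²)² (E(P) = (P + P²)*(P + P²) = (P + P²)²)
h(o) = 4 - 4*o (h(o) = (o - 1)*(-4) = (-1 + o)*(-4) = 4 - 4*o)
h(E(R)) - 1*(-449809) = (4 - 4*(-13)²*(1 - 13)²) - 1*(-449809) = (4 - 676*(-12)²) + 449809 = (4 - 676*144) + 449809 = (4 - 4*24336) + 449809 = (4 - 97344) + 449809 = -97340 + 449809 = 352469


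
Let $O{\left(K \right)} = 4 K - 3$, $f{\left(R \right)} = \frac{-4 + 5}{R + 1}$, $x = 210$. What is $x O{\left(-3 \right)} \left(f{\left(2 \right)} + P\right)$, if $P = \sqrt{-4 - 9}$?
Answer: $-1050 - 3150 i \sqrt{13} \approx -1050.0 - 11357.0 i$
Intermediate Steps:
$f{\left(R \right)} = \frac{1}{1 + R}$ ($f{\left(R \right)} = 1 \frac{1}{1 + R} = \frac{1}{1 + R}$)
$P = i \sqrt{13}$ ($P = \sqrt{-13} = i \sqrt{13} \approx 3.6056 i$)
$O{\left(K \right)} = -3 + 4 K$
$x O{\left(-3 \right)} \left(f{\left(2 \right)} + P\right) = 210 \left(-3 + 4 \left(-3\right)\right) \left(\frac{1}{1 + 2} + i \sqrt{13}\right) = 210 \left(-3 - 12\right) \left(\frac{1}{3} + i \sqrt{13}\right) = 210 \left(- 15 \left(\frac{1}{3} + i \sqrt{13}\right)\right) = 210 \left(-5 - 15 i \sqrt{13}\right) = -1050 - 3150 i \sqrt{13}$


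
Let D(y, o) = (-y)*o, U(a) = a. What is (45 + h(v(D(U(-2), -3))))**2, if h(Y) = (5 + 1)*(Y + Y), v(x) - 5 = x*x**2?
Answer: 6185169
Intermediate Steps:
D(y, o) = -o*y
v(x) = 5 + x**3 (v(x) = 5 + x*x**2 = 5 + x**3)
h(Y) = 12*Y (h(Y) = 6*(2*Y) = 12*Y)
(45 + h(v(D(U(-2), -3))))**2 = (45 + 12*(5 + (-1*(-3)*(-2))**3))**2 = (45 + 12*(5 + (-6)**3))**2 = (45 + 12*(5 - 216))**2 = (45 + 12*(-211))**2 = (45 - 2532)**2 = (-2487)**2 = 6185169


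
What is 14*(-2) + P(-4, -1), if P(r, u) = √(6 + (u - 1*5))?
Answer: -28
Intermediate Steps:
P(r, u) = √(1 + u) (P(r, u) = √(6 + (u - 5)) = √(6 + (-5 + u)) = √(1 + u))
14*(-2) + P(-4, -1) = 14*(-2) + √(1 - 1) = -28 + √0 = -28 + 0 = -28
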